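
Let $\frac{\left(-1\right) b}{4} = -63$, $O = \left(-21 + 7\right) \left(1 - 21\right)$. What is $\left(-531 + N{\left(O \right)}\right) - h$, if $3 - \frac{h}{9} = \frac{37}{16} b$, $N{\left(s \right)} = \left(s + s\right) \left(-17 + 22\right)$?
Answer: $\frac{29947}{4} \approx 7486.8$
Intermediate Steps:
$O = 280$ ($O = \left(-14\right) \left(-20\right) = 280$)
$b = 252$ ($b = \left(-4\right) \left(-63\right) = 252$)
$N{\left(s \right)} = 10 s$ ($N{\left(s \right)} = 2 s 5 = 10 s$)
$h = - \frac{20871}{4}$ ($h = 27 - 9 \cdot \frac{37}{16} \cdot 252 = 27 - \frac{20979}{4} = - \frac{20871}{4} \approx -5217.8$)
$\left(-531 + N{\left(O \right)}\right) - h = \left(-531 + 10 \cdot 280\right) - - \frac{20871}{4} = \left(-531 + 2800\right) + \frac{20871}{4} = 2269 + \frac{20871}{4} = \frac{29947}{4}$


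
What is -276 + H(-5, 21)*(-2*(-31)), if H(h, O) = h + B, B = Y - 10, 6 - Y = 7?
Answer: -1268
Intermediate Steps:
Y = -1 (Y = 6 - 1*7 = 6 - 7 = -1)
B = -11 (B = -1 - 10 = -11)
H(h, O) = -11 + h (H(h, O) = h - 11 = -11 + h)
-276 + H(-5, 21)*(-2*(-31)) = -276 + (-11 - 5)*(-2*(-31)) = -276 - 16*62 = -276 - 992 = -1268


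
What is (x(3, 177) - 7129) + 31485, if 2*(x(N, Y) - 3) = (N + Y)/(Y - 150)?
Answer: 73087/3 ≈ 24362.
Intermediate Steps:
x(N, Y) = 3 + (N + Y)/(2*(-150 + Y)) (x(N, Y) = 3 + ((N + Y)/(Y - 150))/2 = 3 + ((N + Y)/(-150 + Y))/2 = 3 + (N + Y)/(2*(-150 + Y)))
(x(3, 177) - 7129) + 31485 = ((-900 + 3 + 7*177)/(2*(-150 + 177)) - 7129) + 31485 = ((1/2)*(-900 + 3 + 1239)/27 - 7129) + 31485 = ((1/2)*(1/27)*342 - 7129) + 31485 = (19/3 - 7129) + 31485 = -21368/3 + 31485 = 73087/3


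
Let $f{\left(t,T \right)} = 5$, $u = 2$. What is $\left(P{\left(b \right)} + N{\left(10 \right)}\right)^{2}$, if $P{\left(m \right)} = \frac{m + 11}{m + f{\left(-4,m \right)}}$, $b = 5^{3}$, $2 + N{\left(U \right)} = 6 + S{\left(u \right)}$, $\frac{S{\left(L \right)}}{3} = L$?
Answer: $\frac{515524}{4225} \approx 122.02$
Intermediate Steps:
$S{\left(L \right)} = 3 L$
$N{\left(U \right)} = 10$ ($N{\left(U \right)} = -2 + \left(6 + 3 \cdot 2\right) = -2 + \left(6 + 6\right) = -2 + 12 = 10$)
$b = 125$
$P{\left(m \right)} = \frac{11 + m}{5 + m}$ ($P{\left(m \right)} = \frac{m + 11}{m + 5} = \frac{11 + m}{5 + m}$)
$\left(P{\left(b \right)} + N{\left(10 \right)}\right)^{2} = \left(\frac{11 + 125}{5 + 125} + 10\right)^{2} = \left(\frac{1}{130} \cdot 136 + 10\right)^{2} = \left(\frac{68}{65} + 10\right)^{2} = \left(\frac{718}{65}\right)^{2} = \frac{515524}{4225}$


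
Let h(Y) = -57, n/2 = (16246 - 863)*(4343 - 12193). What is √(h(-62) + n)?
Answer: I*√241513157 ≈ 15541.0*I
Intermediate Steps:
n = -241513100 (n = 2*((16246 - 863)*(4343 - 12193)) = 2*(15383*(-7850)) = 2*(-120756550) = -241513100)
√(h(-62) + n) = √(-57 - 241513100) = √(-241513157) = I*√241513157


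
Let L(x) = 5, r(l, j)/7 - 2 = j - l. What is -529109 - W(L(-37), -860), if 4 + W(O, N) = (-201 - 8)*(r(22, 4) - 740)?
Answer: -707173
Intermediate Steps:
r(l, j) = 14 - 7*l + 7*j (r(l, j) = 14 + 7*(j - l) = 14 + (-7*l + 7*j) = 14 - 7*l + 7*j)
W(O, N) = 178064 (W(O, N) = -4 + (-201 - 8)*((14 - 7*22 + 7*4) - 740) = -4 - 209*((14 - 154 + 28) - 740) = -4 - 209*(-112 - 740) = -4 - 209*(-852) = -4 + 178068 = 178064)
-529109 - W(L(-37), -860) = -529109 - 1*178064 = -529109 - 178064 = -707173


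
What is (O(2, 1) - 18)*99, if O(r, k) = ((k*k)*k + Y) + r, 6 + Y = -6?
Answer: -2673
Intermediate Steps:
Y = -12 (Y = -6 - 6 = -12)
O(r, k) = -12 + r + k**3 (O(r, k) = ((k*k)*k - 12) + r = (k**2*k - 12) + r = (k**3 - 12) + r = (-12 + k**3) + r = -12 + r + k**3)
(O(2, 1) - 18)*99 = ((-12 + 2 + 1**3) - 18)*99 = ((-12 + 2 + 1) - 18)*99 = (-9 - 18)*99 = -27*99 = -2673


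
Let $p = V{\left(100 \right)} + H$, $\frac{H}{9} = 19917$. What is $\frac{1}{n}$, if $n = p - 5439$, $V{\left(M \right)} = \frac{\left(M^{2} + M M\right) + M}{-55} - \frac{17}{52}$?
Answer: $\frac{572}{99212381} \approx 5.7654 \cdot 10^{-6}$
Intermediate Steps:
$H = 179253$ ($H = 9 \cdot 19917 = 179253$)
$V{\left(M \right)} = - \frac{17}{52} - \frac{2 M^{2}}{55} - \frac{M}{55}$ ($V{\left(M \right)} = \left(\left(M^{2} + M^{2}\right) + M\right) \left(- \frac{1}{55}\right) - \frac{17}{52} = \left(2 M^{2} + M\right) \left(- \frac{1}{55}\right) - \frac{17}{52} = \left(M + 2 M^{2}\right) \left(- \frac{1}{55}\right) - \frac{17}{52} = \left(- \frac{2 M^{2}}{55} - \frac{M}{55}\right) - \frac{17}{52} = - \frac{17}{52} - \frac{2 M^{2}}{55} - \frac{M}{55}$)
$p = \frac{102323489}{572}$ ($p = \left(- \frac{17}{52} - \frac{2 \cdot 100^{2}}{55} - \frac{20}{11}\right) + 179253 = \left(- \frac{17}{52} - \frac{4000}{11} - \frac{20}{11}\right) + 179253 = - \frac{209227}{572} + 179253 = \frac{102323489}{572} \approx 1.7889 \cdot 10^{5}$)
$n = \frac{99212381}{572}$ ($n = \frac{102323489}{572} - 5439 = \frac{99212381}{572} \approx 1.7345 \cdot 10^{5}$)
$\frac{1}{n} = \frac{1}{\frac{99212381}{572}} = \frac{572}{99212381}$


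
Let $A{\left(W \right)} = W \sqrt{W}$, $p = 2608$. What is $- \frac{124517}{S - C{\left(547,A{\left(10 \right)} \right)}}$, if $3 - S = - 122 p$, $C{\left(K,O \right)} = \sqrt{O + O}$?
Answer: $- \frac{124517}{318179 - 2 \sqrt[4]{2} \cdot 5^{\frac{3}{4}}} \approx -0.39135$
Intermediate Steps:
$A{\left(W \right)} = W^{\frac{3}{2}}$
$C{\left(K,O \right)} = \sqrt{2} \sqrt{O}$ ($C{\left(K,O \right)} = \sqrt{2 O} = \sqrt{2} \sqrt{O}$)
$S = 318179$ ($S = 3 - \left(-122\right) 2608 = 3 - -318176 = 3 + 318176 = 318179$)
$- \frac{124517}{S - C{\left(547,A{\left(10 \right)} \right)}} = - \frac{124517}{318179 - \sqrt{2} \sqrt{10^{\frac{3}{2}}}} = - \frac{124517}{318179 - \sqrt{2} \sqrt{10 \sqrt{10}}} = - \frac{124517}{318179 - \sqrt{2} \cdot 10^{\frac{3}{4}}} = - \frac{124517}{318179 - 2 \sqrt[4]{2} \cdot 5^{\frac{3}{4}}}$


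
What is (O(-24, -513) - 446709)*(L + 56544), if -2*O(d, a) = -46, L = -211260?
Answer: 69109471176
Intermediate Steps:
O(d, a) = 23 (O(d, a) = -½*(-46) = 23)
(O(-24, -513) - 446709)*(L + 56544) = (23 - 446709)*(-211260 + 56544) = -446686*(-154716) = 69109471176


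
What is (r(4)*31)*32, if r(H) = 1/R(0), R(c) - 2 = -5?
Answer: -992/3 ≈ -330.67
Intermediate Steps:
R(c) = -3 (R(c) = 2 - 5 = -3)
r(H) = -⅓ (r(H) = 1/(-3) = -⅓)
(r(4)*31)*32 = -⅓*31*32 = -31/3*32 = -992/3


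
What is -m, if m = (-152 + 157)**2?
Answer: -25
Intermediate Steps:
m = 25 (m = 5**2 = 25)
-m = -1*25 = -25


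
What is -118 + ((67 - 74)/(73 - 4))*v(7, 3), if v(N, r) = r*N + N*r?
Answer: -2812/23 ≈ -122.26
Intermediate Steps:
v(N, r) = 2*N*r (v(N, r) = N*r + N*r = 2*N*r)
-118 + ((67 - 74)/(73 - 4))*v(7, 3) = -118 + ((67 - 74)/(73 - 4))*(2*7*3) = -118 - 7/69*42 = -118 - 98/23 = -2812/23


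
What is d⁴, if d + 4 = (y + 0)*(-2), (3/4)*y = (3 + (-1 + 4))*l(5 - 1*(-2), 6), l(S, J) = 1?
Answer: 160000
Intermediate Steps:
y = 8 (y = 4*((3 + (-1 + 4))*1)/3 = 4*((3 + 3)*1)/3 = 4*(6*1)/3 = (4/3)*6 = 8)
d = -20 (d = -4 + (8 + 0)*(-2) = -4 + 8*(-2) = -4 - 16 = -20)
d⁴ = (-20)⁴ = 160000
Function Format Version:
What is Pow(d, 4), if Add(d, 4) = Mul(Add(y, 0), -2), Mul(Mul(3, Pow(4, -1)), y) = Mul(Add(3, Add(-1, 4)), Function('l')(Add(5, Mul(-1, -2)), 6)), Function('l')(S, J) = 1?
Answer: 160000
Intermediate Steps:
y = 8 (y = Mul(Rational(4, 3), Mul(Add(3, Add(-1, 4)), 1)) = Mul(Rational(4, 3), Mul(Add(3, 3), 1)) = Mul(Rational(4, 3), Mul(6, 1)) = Mul(Rational(4, 3), 6) = 8)
d = -20 (d = Add(-4, Mul(Add(8, 0), -2)) = Add(-4, Mul(8, -2)) = Add(-4, -16) = -20)
Pow(d, 4) = Pow(-20, 4) = 160000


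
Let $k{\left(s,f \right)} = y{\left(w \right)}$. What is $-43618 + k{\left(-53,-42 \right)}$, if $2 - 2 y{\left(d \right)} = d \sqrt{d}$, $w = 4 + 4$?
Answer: $-43617 - 8 \sqrt{2} \approx -43628.0$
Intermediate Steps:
$w = 8$
$y{\left(d \right)} = 1 - \frac{d^{\frac{3}{2}}}{2}$ ($y{\left(d \right)} = 1 - \frac{d \sqrt{d}}{2} = 1 - \frac{d^{\frac{3}{2}}}{2}$)
$k{\left(s,f \right)} = 1 - 8 \sqrt{2}$ ($k{\left(s,f \right)} = 1 - \frac{8^{\frac{3}{2}}}{2} = 1 - \frac{16 \sqrt{2}}{2} = 1 - 8 \sqrt{2}$)
$-43618 + k{\left(-53,-42 \right)} = -43618 + \left(1 - 8 \sqrt{2}\right) = -43617 - 8 \sqrt{2}$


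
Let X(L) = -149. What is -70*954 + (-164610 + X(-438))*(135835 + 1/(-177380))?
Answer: -567111874486763/25340 ≈ -2.2380e+10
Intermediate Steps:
-70*954 + (-164610 + X(-438))*(135835 + 1/(-177380)) = -70*954 + (-164610 - 149)*(135835 + 1/(-177380)) = -66780 - 164759*(135835 - 1/177380) = -66780 - 164759*24094412299/177380 = -66780 - 567110182281563/25340 = -567111874486763/25340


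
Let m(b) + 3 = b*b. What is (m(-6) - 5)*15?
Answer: 420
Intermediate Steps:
m(b) = -3 + b² (m(b) = -3 + b*b = -3 + b²)
(m(-6) - 5)*15 = ((-3 + (-6)²) - 5)*15 = ((-3 + 36) - 5)*15 = (33 - 5)*15 = 28*15 = 420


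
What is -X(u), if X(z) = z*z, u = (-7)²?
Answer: -2401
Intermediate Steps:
u = 49
X(z) = z²
-X(u) = -1*49² = -1*2401 = -2401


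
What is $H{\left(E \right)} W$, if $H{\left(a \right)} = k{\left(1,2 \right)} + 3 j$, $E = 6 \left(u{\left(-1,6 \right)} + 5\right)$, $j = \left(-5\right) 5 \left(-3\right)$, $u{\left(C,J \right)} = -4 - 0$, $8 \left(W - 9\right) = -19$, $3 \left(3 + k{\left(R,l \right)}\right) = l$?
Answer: $\frac{8851}{6} \approx 1475.2$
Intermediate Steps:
$k{\left(R,l \right)} = -3 + \frac{l}{3}$
$W = \frac{53}{8}$ ($W = 9 + \frac{1}{8} \left(-19\right) = 9 - \frac{19}{8} = \frac{53}{8} \approx 6.625$)
$u{\left(C,J \right)} = -4$ ($u{\left(C,J \right)} = -4 + 0 = -4$)
$j = 75$ ($j = \left(-25\right) \left(-3\right) = 75$)
$E = 6$ ($E = 6 \left(-4 + 5\right) = 6 \cdot 1 = 6$)
$H{\left(a \right)} = \frac{668}{3}$ ($H{\left(a \right)} = \left(-3 + \frac{1}{3} \cdot 2\right) + 3 \cdot 75 = \left(-3 + \frac{2}{3}\right) + 225 = - \frac{7}{3} + 225 = \frac{668}{3}$)
$H{\left(E \right)} W = \frac{668}{3} \cdot \frac{53}{8} = \frac{8851}{6}$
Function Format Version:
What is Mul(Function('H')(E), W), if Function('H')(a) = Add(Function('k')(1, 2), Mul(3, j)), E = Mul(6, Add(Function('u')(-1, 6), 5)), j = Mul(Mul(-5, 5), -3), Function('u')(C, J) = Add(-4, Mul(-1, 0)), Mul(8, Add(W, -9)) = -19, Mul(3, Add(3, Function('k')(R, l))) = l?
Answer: Rational(8851, 6) ≈ 1475.2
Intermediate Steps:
Function('k')(R, l) = Add(-3, Mul(Rational(1, 3), l))
W = Rational(53, 8) (W = Add(9, Mul(Rational(1, 8), -19)) = Add(9, Rational(-19, 8)) = Rational(53, 8) ≈ 6.6250)
Function('u')(C, J) = -4 (Function('u')(C, J) = Add(-4, 0) = -4)
j = 75 (j = Mul(-25, -3) = 75)
E = 6 (E = Mul(6, Add(-4, 5)) = Mul(6, 1) = 6)
Function('H')(a) = Rational(668, 3) (Function('H')(a) = Add(Add(-3, Mul(Rational(1, 3), 2)), Mul(3, 75)) = Add(Add(-3, Rational(2, 3)), 225) = Add(Rational(-7, 3), 225) = Rational(668, 3))
Mul(Function('H')(E), W) = Mul(Rational(668, 3), Rational(53, 8)) = Rational(8851, 6)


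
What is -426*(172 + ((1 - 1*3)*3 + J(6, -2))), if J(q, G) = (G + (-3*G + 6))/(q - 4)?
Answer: -72846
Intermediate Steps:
J(q, G) = (6 - 2*G)/(-4 + q) (J(q, G) = (G + (6 - 3*G))/(-4 + q) = (6 - 2*G)/(-4 + q))
-426*(172 + ((1 - 1*3)*3 + J(6, -2))) = -426*(172 + ((1 - 1*3)*3 + 2*(3 - 1*(-2))/(-4 + 6))) = -426*(172 + ((1 - 3)*3 + 2*(3 + 2)/2)) = -426*(172 + (-2*3 + 2*(½)*5)) = -426*(172 + (-6 + 5)) = -426*(172 - 1) = -426*171 = -72846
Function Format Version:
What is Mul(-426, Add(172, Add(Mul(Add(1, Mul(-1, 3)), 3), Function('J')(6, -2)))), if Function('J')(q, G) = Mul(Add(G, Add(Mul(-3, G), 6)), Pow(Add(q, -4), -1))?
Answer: -72846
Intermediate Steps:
Function('J')(q, G) = Mul(Pow(Add(-4, q), -1), Add(6, Mul(-2, G))) (Function('J')(q, G) = Mul(Add(G, Add(6, Mul(-3, G))), Pow(Add(-4, q), -1)) = Mul(Add(6, Mul(-2, G)), Pow(Add(-4, q), -1)) = Mul(Pow(Add(-4, q), -1), Add(6, Mul(-2, G))))
Mul(-426, Add(172, Add(Mul(Add(1, Mul(-1, 3)), 3), Function('J')(6, -2)))) = Mul(-426, Add(172, Add(Mul(Add(1, Mul(-1, 3)), 3), Mul(2, Pow(Add(-4, 6), -1), Add(3, Mul(-1, -2)))))) = Mul(-426, Add(172, Add(Mul(Add(1, -3), 3), Mul(2, Pow(2, -1), Add(3, 2))))) = Mul(-426, Add(172, Add(Mul(-2, 3), Mul(2, Rational(1, 2), 5)))) = Mul(-426, Add(172, Add(-6, 5))) = Mul(-426, Add(172, -1)) = Mul(-426, 171) = -72846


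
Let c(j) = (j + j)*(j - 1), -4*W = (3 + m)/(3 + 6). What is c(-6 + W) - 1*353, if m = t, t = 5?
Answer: -21313/81 ≈ -263.12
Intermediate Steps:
m = 5
W = -2/9 (W = -(3 + 5)/(4*(3 + 6)) = -2/9 ≈ -0.22222)
c(j) = 2*j*(-1 + j) (c(j) = (2*j)*(-1 + j) = 2*j*(-1 + j))
c(-6 + W) - 1*353 = 2*(-6 - 2/9)*(-1 + (-6 - 2/9)) - 1*353 = 2*(-56/9)*(-1 - 56/9) - 353 = 2*(-56/9)*(-65/9) - 353 = 7280/81 - 353 = -21313/81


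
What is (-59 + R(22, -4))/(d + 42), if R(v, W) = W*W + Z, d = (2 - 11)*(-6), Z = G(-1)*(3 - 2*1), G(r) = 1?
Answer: -7/16 ≈ -0.43750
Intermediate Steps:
Z = 1 (Z = 1*(3 - 2*1) = 1*(3 - 2) = 1*1 = 1)
d = 54 (d = -9*(-6) = 54)
R(v, W) = 1 + W² (R(v, W) = W*W + 1 = W² + 1 = 1 + W²)
(-59 + R(22, -4))/(d + 42) = (-59 + (1 + (-4)²))/(54 + 42) = (-59 + (1 + 16))/96 = (-59 + 17)*(1/96) = -42*1/96 = -7/16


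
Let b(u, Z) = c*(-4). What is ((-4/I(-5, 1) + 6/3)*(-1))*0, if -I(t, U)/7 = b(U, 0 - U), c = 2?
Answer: 0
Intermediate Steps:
b(u, Z) = -8 (b(u, Z) = 2*(-4) = -8)
I(t, U) = 56 (I(t, U) = -7*(-8) = 56)
((-4/I(-5, 1) + 6/3)*(-1))*0 = ((-4/56 + 6/3)*(-1))*0 = ((-4*1/56 + 6*(⅓))*(-1))*0 = ((-1/14 + 2)*(-1))*0 = ((27/14)*(-1))*0 = -27/14*0 = 0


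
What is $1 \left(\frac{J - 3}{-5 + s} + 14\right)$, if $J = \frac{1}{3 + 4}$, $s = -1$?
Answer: $\frac{304}{21} \approx 14.476$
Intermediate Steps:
$J = \frac{1}{7} \approx 0.14286$
$1 \left(\frac{J - 3}{-5 + s} + 14\right) = 1 \left(\frac{\frac{1}{7} - 3}{-5 - 1} + 14\right) = 1 \left(- \frac{20}{7 \left(-6\right)} + 14\right) = 1 \left(\left(- \frac{20}{7}\right) \left(- \frac{1}{6}\right) + 14\right) = 1 \left(\frac{10}{21} + 14\right) = 1 \cdot \frac{304}{21} = \frac{304}{21}$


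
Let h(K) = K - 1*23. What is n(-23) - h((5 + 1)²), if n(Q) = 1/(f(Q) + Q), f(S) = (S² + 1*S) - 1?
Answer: -6265/482 ≈ -12.998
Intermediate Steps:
f(S) = -1 + S + S² (f(S) = (S² + S) - 1 = (S + S²) - 1 = -1 + S + S²)
h(K) = -23 + K (h(K) = K - 23 = -23 + K)
n(Q) = 1/(-1 + Q² + 2*Q) (n(Q) = 1/((-1 + Q + Q²) + Q) = 1/(-1 + Q² + 2*Q))
n(-23) - h((5 + 1)²) = 1/(-1 + (-23)² + 2*(-23)) - (-23 + (5 + 1)²) = 1/(-1 + 529 - 46) - (-23 + 6²) = 1/482 - (-23 + 36) = 1/482 - 1*13 = 1/482 - 13 = -6265/482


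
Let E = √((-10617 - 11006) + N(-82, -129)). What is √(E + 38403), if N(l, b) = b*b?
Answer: √(38403 + I*√4982) ≈ 195.97 + 0.18*I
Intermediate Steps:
N(l, b) = b²
E = I*√4982 (E = √((-10617 - 11006) + (-129)²) = √(-21623 + 16641) = √(-4982) = I*√4982 ≈ 70.583*I)
√(E + 38403) = √(I*√4982 + 38403) = √(38403 + I*√4982)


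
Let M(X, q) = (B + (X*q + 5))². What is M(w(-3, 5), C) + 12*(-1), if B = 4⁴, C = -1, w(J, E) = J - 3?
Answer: 71277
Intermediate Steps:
w(J, E) = -3 + J
B = 256
M(X, q) = (261 + X*q)² (M(X, q) = (256 + (X*q + 5))² = (256 + (5 + X*q))² = (261 + X*q)²)
M(w(-3, 5), C) + 12*(-1) = (261 + (-3 - 3)*(-1))² + 12*(-1) = (261 - 6*(-1))² - 12 = (261 + 6)² - 12 = 267² - 12 = 71289 - 12 = 71277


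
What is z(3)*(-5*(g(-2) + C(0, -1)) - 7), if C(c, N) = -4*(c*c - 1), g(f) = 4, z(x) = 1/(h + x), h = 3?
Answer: -47/6 ≈ -7.8333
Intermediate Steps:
z(x) = 1/(3 + x)
C(c, N) = 4 - 4*c² (C(c, N) = -4*(c² - 1) = -4*(-1 + c²) = 4 - 4*c²)
z(3)*(-5*(g(-2) + C(0, -1)) - 7) = (-5*(4 + (4 - 4*0²)) - 7)/(3 + 3) = (-5*(4 + (4 - 4*0)) - 7)/6 = (-5*(4 + (4 + 0)) - 7)/6 = (-5*(4 + 4) - 7)/6 = (-5*8 - 7)/6 = (-40 - 7)/6 = (⅙)*(-47) = -47/6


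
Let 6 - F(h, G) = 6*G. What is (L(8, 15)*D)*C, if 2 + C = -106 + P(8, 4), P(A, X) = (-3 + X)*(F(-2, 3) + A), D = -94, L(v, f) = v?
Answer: 84224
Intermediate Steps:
F(h, G) = 6 - 6*G
P(A, X) = (-12 + A)*(-3 + X) (P(A, X) = (-3 + X)*((6 - 6*3) + A) = (-3 + X)*((6 - 18) + A) = (-3 + X)*(-12 + A) = (-12 + A)*(-3 + X))
C = -112 (C = -2 + (-106 + (36 - 12*4 - 3*8 + 8*4)) = -2 + (-106 + (36 - 48 - 24 + 32)) = -2 + (-106 - 4) = -2 - 110 = -112)
(L(8, 15)*D)*C = (8*(-94))*(-112) = -752*(-112) = 84224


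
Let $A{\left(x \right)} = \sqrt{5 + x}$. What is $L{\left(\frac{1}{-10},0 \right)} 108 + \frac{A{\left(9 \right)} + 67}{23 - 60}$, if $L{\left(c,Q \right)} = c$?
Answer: $- \frac{2333}{185} - \frac{\sqrt{14}}{37} \approx -12.712$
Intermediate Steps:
$L{\left(\frac{1}{-10},0 \right)} 108 + \frac{A{\left(9 \right)} + 67}{23 - 60} = \frac{1}{-10} \cdot 108 + \frac{\sqrt{5 + 9} + 67}{23 - 60} = \left(- \frac{1}{10}\right) 108 + \frac{\sqrt{14} + 67}{-37} = - \frac{54}{5} + \left(67 + \sqrt{14}\right) \left(- \frac{1}{37}\right) = - \frac{54}{5} - \left(\frac{67}{37} + \frac{\sqrt{14}}{37}\right) = - \frac{2333}{185} - \frac{\sqrt{14}}{37}$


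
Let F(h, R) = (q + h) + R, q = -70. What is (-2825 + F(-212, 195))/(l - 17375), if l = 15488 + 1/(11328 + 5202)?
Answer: 3702720/2399393 ≈ 1.5432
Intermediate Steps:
F(h, R) = -70 + R + h (F(h, R) = (-70 + h) + R = -70 + R + h)
l = 256016641/16530 (l = 15488 + 1/16530 = 256016641/16530 ≈ 15488.)
(-2825 + F(-212, 195))/(l - 17375) = (-2825 + (-70 + 195 - 212))/(256016641/16530 - 17375) = (-2825 - 87)/(-31192109/16530) = -2912*(-16530/31192109) = 3702720/2399393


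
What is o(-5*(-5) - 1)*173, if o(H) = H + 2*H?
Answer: 12456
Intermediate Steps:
o(H) = 3*H
o(-5*(-5) - 1)*173 = (3*(-5*(-5) - 1))*173 = (3*(25 - 1))*173 = (3*24)*173 = 72*173 = 12456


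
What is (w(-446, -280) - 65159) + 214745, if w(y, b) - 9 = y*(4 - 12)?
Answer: 153163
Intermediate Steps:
w(y, b) = 9 - 8*y (w(y, b) = 9 + y*(4 - 12) = 9 + y*(-8) = 9 - 8*y)
(w(-446, -280) - 65159) + 214745 = ((9 - 8*(-446)) - 65159) + 214745 = ((9 + 3568) - 65159) + 214745 = (3577 - 65159) + 214745 = -61582 + 214745 = 153163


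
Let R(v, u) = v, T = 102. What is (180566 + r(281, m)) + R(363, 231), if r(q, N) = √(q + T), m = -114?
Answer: 180929 + √383 ≈ 1.8095e+5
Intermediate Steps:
r(q, N) = √(102 + q) (r(q, N) = √(q + 102) = √(102 + q))
(180566 + r(281, m)) + R(363, 231) = (180566 + √(102 + 281)) + 363 = (180566 + √383) + 363 = 180929 + √383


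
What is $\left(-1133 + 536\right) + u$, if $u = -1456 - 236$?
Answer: $-2289$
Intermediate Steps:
$u = -1692$ ($u = -1456 - 236 = -1692$)
$\left(-1133 + 536\right) + u = \left(-1133 + 536\right) - 1692 = -597 - 1692 = -2289$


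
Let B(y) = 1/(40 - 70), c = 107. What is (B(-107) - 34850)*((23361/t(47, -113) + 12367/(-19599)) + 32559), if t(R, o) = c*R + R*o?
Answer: -1330897439465269/1175940 ≈ -1.1318e+9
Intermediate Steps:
t(R, o) = 107*R + R*o
B(y) = -1/30 (B(y) = 1/(-30) = -1/30)
(B(-107) - 34850)*((23361/t(47, -113) + 12367/(-19599)) + 32559) = (-1/30 - 34850)*((23361/((47*(107 - 113))) + 12367/(-19599)) + 32559) = -1045501*((23361/((47*(-6))) + 12367*(-1/19599)) + 32559)/30 = -1045501*((23361/(-282) - 12367/19599) + 32559)/30 = -1045501*((23361*(-1/282) - 12367/19599) + 32559)/30 = -1045501*((-7787/94 - 12367/19599) + 32559)/30 = -1045501*(-3271913/39198 + 32559)/30 = -1045501/30*1272975769/39198 = -1330897439465269/1175940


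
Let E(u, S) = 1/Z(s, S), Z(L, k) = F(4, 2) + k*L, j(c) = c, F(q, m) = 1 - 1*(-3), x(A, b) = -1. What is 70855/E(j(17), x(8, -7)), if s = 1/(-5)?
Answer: 297591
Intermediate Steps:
s = -1/5 ≈ -0.20000
F(q, m) = 4 (F(q, m) = 1 + 3 = 4)
Z(L, k) = 4 + L*k (Z(L, k) = 4 + k*L = 4 + L*k)
E(u, S) = 1/(4 - S/5)
70855/E(j(17), x(8, -7)) = 70855/((-5/(-20 - 1))) = 70855/((-5/(-21))) = 70855/((-5*(-1/21))) = 70855/(5/21) = 70855*(21/5) = 297591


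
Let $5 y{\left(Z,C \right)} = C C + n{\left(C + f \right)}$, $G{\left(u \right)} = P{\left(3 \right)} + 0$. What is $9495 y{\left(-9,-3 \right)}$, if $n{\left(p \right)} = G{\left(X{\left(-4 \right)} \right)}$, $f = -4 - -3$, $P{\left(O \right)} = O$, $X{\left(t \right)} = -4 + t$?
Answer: $22788$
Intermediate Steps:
$f = -1$ ($f = -4 + 3 = -1$)
$G{\left(u \right)} = 3$ ($G{\left(u \right)} = 3 + 0 = 3$)
$n{\left(p \right)} = 3$
$y{\left(Z,C \right)} = \frac{3}{5} + \frac{C^{2}}{5}$ ($y{\left(Z,C \right)} = \frac{C C + 3}{5} = \frac{C^{2} + 3}{5} = \frac{3 + C^{2}}{5} = \frac{3}{5} + \frac{C^{2}}{5}$)
$9495 y{\left(-9,-3 \right)} = 9495 \left(\frac{3}{5} + \frac{\left(-3\right)^{2}}{5}\right) = 9495 \left(\frac{3}{5} + \frac{1}{5} \cdot 9\right) = 9495 \left(\frac{3}{5} + \frac{9}{5}\right) = 9495 \cdot \frac{12}{5} = 22788$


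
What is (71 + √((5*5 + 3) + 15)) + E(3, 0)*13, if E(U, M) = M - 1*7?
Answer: -20 + √43 ≈ -13.443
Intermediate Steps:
E(U, M) = -7 + M (E(U, M) = M - 7 = -7 + M)
(71 + √((5*5 + 3) + 15)) + E(3, 0)*13 = (71 + √((5*5 + 3) + 15)) + (-7 + 0)*13 = (71 + √((25 + 3) + 15)) - 7*13 = (71 + √(28 + 15)) - 91 = (71 + √43) - 91 = -20 + √43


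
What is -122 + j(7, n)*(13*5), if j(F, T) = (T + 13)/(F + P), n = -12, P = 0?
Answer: -789/7 ≈ -112.71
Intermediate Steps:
j(F, T) = (13 + T)/F (j(F, T) = (T + 13)/(F + 0) = (13 + T)/F)
-122 + j(7, n)*(13*5) = -122 + ((13 - 12)/7)*(13*5) = -122 + ((1/7)*1)*65 = -122 + (1/7)*65 = -122 + 65/7 = -789/7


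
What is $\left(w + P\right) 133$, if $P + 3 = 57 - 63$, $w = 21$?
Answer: $1596$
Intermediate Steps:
$P = -9$ ($P = -3 + \left(57 - 63\right) = -3 - 6 = -9$)
$\left(w + P\right) 133 = \left(21 - 9\right) 133 = 12 \cdot 133 = 1596$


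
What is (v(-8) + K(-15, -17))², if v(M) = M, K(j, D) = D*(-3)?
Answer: 1849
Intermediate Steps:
K(j, D) = -3*D
(v(-8) + K(-15, -17))² = (-8 - 3*(-17))² = (-8 + 51)² = 43² = 1849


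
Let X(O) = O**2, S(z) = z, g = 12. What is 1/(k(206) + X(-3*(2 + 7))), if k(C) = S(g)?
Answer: 1/741 ≈ 0.0013495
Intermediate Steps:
k(C) = 12
1/(k(206) + X(-3*(2 + 7))) = 1/(12 + (-3*(2 + 7))**2) = 1/(12 + (-3*9)**2) = 1/(12 + (-27)**2) = 1/(12 + 729) = 1/741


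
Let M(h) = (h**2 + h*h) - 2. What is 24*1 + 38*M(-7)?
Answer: 3672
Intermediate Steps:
M(h) = -2 + 2*h**2 (M(h) = (h**2 + h**2) - 2 = 2*h**2 - 2 = -2 + 2*h**2)
24*1 + 38*M(-7) = 24*1 + 38*(-2 + 2*(-7)**2) = 24 + 38*(-2 + 2*49) = 24 + 38*(-2 + 98) = 24 + 38*96 = 24 + 3648 = 3672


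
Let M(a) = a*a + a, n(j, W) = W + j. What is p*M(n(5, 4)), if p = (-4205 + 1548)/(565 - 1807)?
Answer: 13285/69 ≈ 192.54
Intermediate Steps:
M(a) = a + a² (M(a) = a² + a = a + a²)
p = 2657/1242 (p = -2657/(-1242) = -2657*(-1/1242) = 2657/1242 ≈ 2.1393)
p*M(n(5, 4)) = 2657*((4 + 5)*(1 + (4 + 5)))/1242 = 2657*(9*(1 + 9))/1242 = 2657*(9*10)/1242 = (2657/1242)*90 = 13285/69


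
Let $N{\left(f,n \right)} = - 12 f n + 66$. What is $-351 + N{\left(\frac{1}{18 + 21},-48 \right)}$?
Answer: $- \frac{3513}{13} \approx -270.23$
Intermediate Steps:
$N{\left(f,n \right)} = 66 - 12 f n$ ($N{\left(f,n \right)} = - 12 f n + 66 = 66 - 12 f n$)
$-351 + N{\left(\frac{1}{18 + 21},-48 \right)} = -351 + \left(66 - 12 \frac{1}{18 + 21} \left(-48\right)\right) = -351 + \left(66 - 12 \cdot \frac{1}{39} \left(-48\right)\right) = -351 + \left(66 - \frac{4}{13} \left(-48\right)\right) = -351 + \left(66 + \frac{192}{13}\right) = -351 + \frac{1050}{13} = - \frac{3513}{13}$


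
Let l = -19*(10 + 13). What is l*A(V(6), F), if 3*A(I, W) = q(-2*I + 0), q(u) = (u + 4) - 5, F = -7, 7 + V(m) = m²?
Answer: 25783/3 ≈ 8594.3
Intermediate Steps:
V(m) = -7 + m²
q(u) = -1 + u (q(u) = (4 + u) - 5 = -1 + u)
A(I, W) = -⅓ - 2*I/3 (A(I, W) = (-1 + (-2*I + 0))/3 = (-1 - 2*I)/3 = -⅓ - 2*I/3)
l = -437 (l = -19*23 = -437)
l*A(V(6), F) = -437*(-⅓ - 2*(-7 + 6²)/3) = -437*(-⅓ - 2*(-7 + 36)/3) = -437*(-⅓ - ⅔*29) = -437*(-⅓ - 58/3) = -437*(-59/3) = 25783/3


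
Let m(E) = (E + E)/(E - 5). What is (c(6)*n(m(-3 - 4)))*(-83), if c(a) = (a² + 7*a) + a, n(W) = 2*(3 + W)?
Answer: -58100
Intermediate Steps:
m(E) = 2*E/(-5 + E) (m(E) = (2*E)/(-5 + E) = 2*E/(-5 + E))
n(W) = 6 + 2*W
c(a) = a² + 8*a
(c(6)*n(m(-3 - 4)))*(-83) = ((6*(8 + 6))*(6 + 2*(2*(-3 - 4)/(-5 + (-3 - 4)))))*(-83) = ((6*14)*(6 + 2*(2*(-7)/(-5 - 7))))*(-83) = (84*(6 + 2*(2*(-7)/(-12))))*(-83) = (84*(6 + 2*(2*(-7)*(-1/12))))*(-83) = (84*(6 + 2*(7/6)))*(-83) = (84*(6 + 7/3))*(-83) = (84*(25/3))*(-83) = 700*(-83) = -58100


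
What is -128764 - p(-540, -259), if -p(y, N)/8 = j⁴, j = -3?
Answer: -128116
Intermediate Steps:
p(y, N) = -648 (p(y, N) = -8*(-3)⁴ = -8*81 = -648)
-128764 - p(-540, -259) = -128764 - 1*(-648) = -128764 + 648 = -128116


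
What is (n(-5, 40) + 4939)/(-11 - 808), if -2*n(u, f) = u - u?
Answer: -4939/819 ≈ -6.0305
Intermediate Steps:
n(u, f) = 0 (n(u, f) = -(u - u)/2 = -½*0 = 0)
(n(-5, 40) + 4939)/(-11 - 808) = (0 + 4939)/(-11 - 808) = 4939/(-819) = 4939*(-1/819) = -4939/819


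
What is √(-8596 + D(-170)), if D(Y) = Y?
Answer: 3*I*√974 ≈ 93.627*I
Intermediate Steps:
√(-8596 + D(-170)) = √(-8596 - 170) = √(-8766) = 3*I*√974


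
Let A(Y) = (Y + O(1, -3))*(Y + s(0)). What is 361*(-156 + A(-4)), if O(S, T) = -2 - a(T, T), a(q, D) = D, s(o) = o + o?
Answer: -51984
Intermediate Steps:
s(o) = 2*o
O(S, T) = -2 - T
A(Y) = Y*(1 + Y) (A(Y) = (Y + (-2 - 1*(-3)))*(Y + 2*0) = (Y + (-2 + 3))*(Y + 0) = (Y + 1)*Y = (1 + Y)*Y = Y*(1 + Y))
361*(-156 + A(-4)) = 361*(-156 - 4*(1 - 4)) = 361*(-156 - 4*(-3)) = 361*(-156 + 12) = 361*(-144) = -51984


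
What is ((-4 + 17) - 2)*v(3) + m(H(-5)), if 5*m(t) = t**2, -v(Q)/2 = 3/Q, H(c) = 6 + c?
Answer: -109/5 ≈ -21.800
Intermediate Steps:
v(Q) = -6/Q
m(t) = t**2/5
((-4 + 17) - 2)*v(3) + m(H(-5)) = ((-4 + 17) - 2)*(-6/3) + (6 - 5)**2/5 = (13 - 2)*(-6*1/3) + (1/5)*1**2 = 11*(-2) + (1/5)*1 = -22 + 1/5 = -109/5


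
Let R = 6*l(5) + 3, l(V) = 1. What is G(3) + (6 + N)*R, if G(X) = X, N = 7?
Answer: 120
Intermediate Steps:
R = 9 (R = 6*1 + 3 = 6 + 3 = 9)
G(3) + (6 + N)*R = 3 + (6 + 7)*9 = 3 + 13*9 = 3 + 117 = 120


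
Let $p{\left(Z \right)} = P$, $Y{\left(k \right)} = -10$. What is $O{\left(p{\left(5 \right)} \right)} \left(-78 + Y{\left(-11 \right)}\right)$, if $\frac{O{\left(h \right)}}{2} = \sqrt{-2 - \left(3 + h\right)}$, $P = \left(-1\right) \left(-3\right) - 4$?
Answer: $- 352 i \approx - 352.0 i$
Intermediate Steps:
$P = -1$ ($P = 3 - 4 = -1$)
$p{\left(Z \right)} = -1$
$O{\left(h \right)} = 2 \sqrt{-5 - h}$ ($O{\left(h \right)} = 2 \sqrt{-2 - \left(3 + h\right)} = 2 \sqrt{-5 - h}$)
$O{\left(p{\left(5 \right)} \right)} \left(-78 + Y{\left(-11 \right)}\right) = 2 \sqrt{-5 - -1} \left(-78 - 10\right) = 2 \sqrt{-5 + 1} \left(-88\right) = 2 \sqrt{-4} \left(-88\right) = 2 \cdot 2 i \left(-88\right) = 4 i \left(-88\right) = - 352 i$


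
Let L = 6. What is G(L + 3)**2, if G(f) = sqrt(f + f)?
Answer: 18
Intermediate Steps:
G(f) = sqrt(2)*sqrt(f) (G(f) = sqrt(2*f) = sqrt(2)*sqrt(f))
G(L + 3)**2 = (sqrt(2)*sqrt(6 + 3))**2 = (sqrt(2)*sqrt(9))**2 = (sqrt(2)*3)**2 = (3*sqrt(2))**2 = 18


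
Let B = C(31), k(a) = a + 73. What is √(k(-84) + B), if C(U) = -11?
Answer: I*√22 ≈ 4.6904*I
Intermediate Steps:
k(a) = 73 + a
B = -11
√(k(-84) + B) = √((73 - 84) - 11) = √(-11 - 11) = √(-22) = I*√22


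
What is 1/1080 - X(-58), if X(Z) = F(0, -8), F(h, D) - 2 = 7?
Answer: -9719/1080 ≈ -8.9991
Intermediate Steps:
F(h, D) = 9 (F(h, D) = 2 + 7 = 9)
X(Z) = 9
1/1080 - X(-58) = 1/1080 - 1*9 = 1/1080 - 9 = -9719/1080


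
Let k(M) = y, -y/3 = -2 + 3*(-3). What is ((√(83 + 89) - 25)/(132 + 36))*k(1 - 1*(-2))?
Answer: -275/56 + 11*√43/28 ≈ -2.3346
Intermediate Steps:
y = 33 (y = -3*(-2 + 3*(-3)) = -3*(-2 - 9) = -3*(-11) = 33)
k(M) = 33
((√(83 + 89) - 25)/(132 + 36))*k(1 - 1*(-2)) = ((√(83 + 89) - 25)/(132 + 36))*33 = ((√172 - 25)/168)*33 = ((2*√43 - 25)*(1/168))*33 = ((-25 + 2*√43)*(1/168))*33 = (-25/168 + √43/84)*33 = -275/56 + 11*√43/28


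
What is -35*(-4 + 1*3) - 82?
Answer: -47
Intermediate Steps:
-35*(-4 + 1*3) - 82 = -35*(-4 + 3) - 82 = -35*(-1) - 82 = 35 - 82 = -47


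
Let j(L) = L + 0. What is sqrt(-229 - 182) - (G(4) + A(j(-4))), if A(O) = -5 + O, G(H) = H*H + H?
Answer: -11 + I*sqrt(411) ≈ -11.0 + 20.273*I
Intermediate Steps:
G(H) = H + H**2 (G(H) = H**2 + H = H + H**2)
j(L) = L
sqrt(-229 - 182) - (G(4) + A(j(-4))) = sqrt(-229 - 182) - (4*(1 + 4) + (-5 - 4)) = sqrt(-411) - (4*5 - 9) = I*sqrt(411) - (20 - 9) = I*sqrt(411) - 1*11 = I*sqrt(411) - 11 = -11 + I*sqrt(411)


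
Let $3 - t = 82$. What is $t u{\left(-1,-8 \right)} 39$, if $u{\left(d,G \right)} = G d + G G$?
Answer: $-221832$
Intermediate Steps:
$t = -79$ ($t = 3 - 82 = -79$)
$u{\left(d,G \right)} = G^{2} + G d$ ($u{\left(d,G \right)} = G d + G^{2} = G^{2} + G d$)
$t u{\left(-1,-8 \right)} 39 = - 79 \left(- 8 \left(-8 - 1\right)\right) 39 = - 79 \left(\left(-8\right) \left(-9\right)\right) 39 = \left(-79\right) 72 \cdot 39 = \left(-5688\right) 39 = -221832$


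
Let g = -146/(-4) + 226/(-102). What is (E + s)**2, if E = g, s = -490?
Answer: 2160669289/10404 ≈ 2.0768e+5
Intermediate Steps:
g = 3497/102 (g = -146*(-1/4) + 226*(-1/102) = 73/2 - 113/51 = 3497/102 ≈ 34.284)
E = 3497/102 ≈ 34.284
(E + s)**2 = (3497/102 - 490)**2 = (-46483/102)**2 = 2160669289/10404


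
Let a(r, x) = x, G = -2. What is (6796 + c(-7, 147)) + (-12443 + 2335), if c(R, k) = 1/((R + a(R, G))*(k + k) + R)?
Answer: -8786737/2653 ≈ -3312.0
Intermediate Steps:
c(R, k) = 1/(R + 2*k*(-2 + R)) (c(R, k) = 1/((R - 2)*(k + k) + R) = 1/((-2 + R)*(2*k) + R) = 1/(2*k*(-2 + R) + R) = 1/(R + 2*k*(-2 + R)))
(6796 + c(-7, 147)) + (-12443 + 2335) = (6796 + 1/(-7 - 4*147 + 2*(-7)*147)) + (-12443 + 2335) = (6796 + 1/(-7 - 588 - 2058)) - 10108 = (6796 + 1/(-2653)) - 10108 = (6796 - 1/2653) - 10108 = 18029787/2653 - 10108 = -8786737/2653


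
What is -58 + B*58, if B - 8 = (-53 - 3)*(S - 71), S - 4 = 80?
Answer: -41818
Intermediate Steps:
S = 84 (S = 4 + 80 = 84)
B = -720 (B = 8 + (-53 - 3)*(84 - 71) = 8 - 56*13 = 8 - 728 = -720)
-58 + B*58 = -58 - 720*58 = -58 - 41760 = -41818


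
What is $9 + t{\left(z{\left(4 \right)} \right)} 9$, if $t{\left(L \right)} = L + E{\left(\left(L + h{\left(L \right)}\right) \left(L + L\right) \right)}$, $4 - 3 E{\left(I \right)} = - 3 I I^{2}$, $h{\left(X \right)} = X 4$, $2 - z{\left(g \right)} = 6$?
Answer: $36863985$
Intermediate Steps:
$z{\left(g \right)} = -4$ ($z{\left(g \right)} = 2 - 6 = -4$)
$h{\left(X \right)} = 4 X$
$E{\left(I \right)} = \frac{4}{3} + I^{3}$ ($E{\left(I \right)} = \frac{4}{3} - \frac{- 3 I I^{2}}{3} = \frac{4}{3} - \frac{\left(-3\right) I^{3}}{3} = \frac{4}{3} + I^{3}$)
$t{\left(L \right)} = \frac{4}{3} + L + 1000 L^{6}$ ($t{\left(L \right)} = L + \left(\frac{4}{3} + \left(\left(L + 4 L\right) \left(L + L\right)\right)^{3}\right) = L + \left(\frac{4}{3} + \left(5 L 2 L\right)^{3}\right) = L + \left(\frac{4}{3} + \left(10 L^{2}\right)^{3}\right) = L + \left(\frac{4}{3} + 1000 L^{6}\right) = \frac{4}{3} + L + 1000 L^{6}$)
$9 + t{\left(z{\left(4 \right)} \right)} 9 = 9 + \left(\frac{4}{3} - 4 + 1000 \left(-4\right)^{6}\right) 9 = 9 + \left(\frac{4}{3} - 4 + 1000 \cdot 4096\right) 9 = 9 + \left(\frac{4}{3} - 4 + 4096000\right) 9 = 9 + \frac{12287992}{3} \cdot 9 = 9 + 36863976 = 36863985$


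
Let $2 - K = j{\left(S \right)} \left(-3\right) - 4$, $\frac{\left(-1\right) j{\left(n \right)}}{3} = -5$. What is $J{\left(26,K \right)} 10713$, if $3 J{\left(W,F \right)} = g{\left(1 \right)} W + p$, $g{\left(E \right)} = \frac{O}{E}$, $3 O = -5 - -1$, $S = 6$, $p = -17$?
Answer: $- \frac{553505}{3} \approx -1.845 \cdot 10^{5}$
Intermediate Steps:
$j{\left(n \right)} = 15$ ($j{\left(n \right)} = \left(-3\right) \left(-5\right) = 15$)
$K = 51$ ($K = 2 - \left(15 \left(-3\right) - 4\right) = 2 - \left(-45 - 4\right) = 2 - -49 = 2 + 49 = 51$)
$O = - \frac{4}{3}$ ($O = \frac{-5 - -1}{3} = \frac{-5 + 1}{3} = \frac{1}{3} \left(-4\right) = - \frac{4}{3} \approx -1.3333$)
$g{\left(E \right)} = - \frac{4}{3 E}$
$J{\left(W,F \right)} = - \frac{17}{3} - \frac{4 W}{9}$ ($J{\left(W,F \right)} = \frac{- \frac{4}{3 \cdot 1} W - 17}{3} = \frac{\left(- \frac{4}{3}\right) 1 W - 17}{3} = \frac{- \frac{4 W}{3} - 17}{3} = \frac{-17 - \frac{4 W}{3}}{3} = - \frac{17}{3} - \frac{4 W}{9}$)
$J{\left(26,K \right)} 10713 = \left(- \frac{17}{3} - \frac{104}{9}\right) 10713 = \left(- \frac{155}{9}\right) 10713 = - \frac{553505}{3}$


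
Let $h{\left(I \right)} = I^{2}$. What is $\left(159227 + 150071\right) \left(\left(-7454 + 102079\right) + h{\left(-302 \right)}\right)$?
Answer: $57476538042$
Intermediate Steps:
$\left(159227 + 150071\right) \left(\left(-7454 + 102079\right) + h{\left(-302 \right)}\right) = \left(159227 + 150071\right) \left(\left(-7454 + 102079\right) + \left(-302\right)^{2}\right) = 309298 \left(94625 + 91204\right) = 309298 \cdot 185829 = 57476538042$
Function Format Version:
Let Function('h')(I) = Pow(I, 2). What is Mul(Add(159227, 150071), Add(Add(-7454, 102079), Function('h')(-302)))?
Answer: 57476538042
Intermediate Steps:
Mul(Add(159227, 150071), Add(Add(-7454, 102079), Function('h')(-302))) = Mul(Add(159227, 150071), Add(Add(-7454, 102079), Pow(-302, 2))) = Mul(309298, Add(94625, 91204)) = Mul(309298, 185829) = 57476538042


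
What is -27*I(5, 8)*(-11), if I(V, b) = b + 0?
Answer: 2376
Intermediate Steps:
I(V, b) = b
-27*I(5, 8)*(-11) = -27*8*(-11) = -216*(-11) = 2376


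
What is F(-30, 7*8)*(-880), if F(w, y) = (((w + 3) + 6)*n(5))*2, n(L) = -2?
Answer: -73920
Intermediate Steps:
F(w, y) = -36 - 4*w (F(w, y) = (((w + 3) + 6)*(-2))*2 = (((3 + w) + 6)*(-2))*2 = ((9 + w)*(-2))*2 = (-18 - 2*w)*2 = -36 - 4*w)
F(-30, 7*8)*(-880) = (-36 - 4*(-30))*(-880) = (-36 + 120)*(-880) = 84*(-880) = -73920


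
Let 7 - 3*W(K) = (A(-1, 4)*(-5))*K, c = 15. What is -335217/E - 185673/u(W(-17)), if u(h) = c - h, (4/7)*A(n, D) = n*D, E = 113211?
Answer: 20957987380/21019509 ≈ 997.07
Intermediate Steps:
A(n, D) = 7*D*n/4 (A(n, D) = 7*(n*D)/4 = 7*(D*n)/4 = 7*D*n/4)
W(K) = 7/3 - 35*K/3 (W(K) = 7/3 - ((7/4)*4*(-1))*(-5)*K/3 = 7/3 - (-7*(-5))*K/3 = 7/3 - 35*K/3)
u(h) = 15 - h
-335217/E - 185673/u(W(-17)) = -335217/113211 - 185673/(15 - (7/3 - 35/3*(-17))) = -335217*1/113211 - 185673/(15 - (7/3 + 595/3)) = -111739/37737 - 185673/(15 - 1*602/3) = -111739/37737 - 185673/(15 - 602/3) = -111739/37737 - 185673/(-557/3) = -111739/37737 - 185673*(-3/557) = -111739/37737 + 557019/557 = 20957987380/21019509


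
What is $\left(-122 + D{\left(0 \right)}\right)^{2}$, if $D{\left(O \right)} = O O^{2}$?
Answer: $14884$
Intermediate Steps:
$D{\left(O \right)} = O^{3}$
$\left(-122 + D{\left(0 \right)}\right)^{2} = \left(-122 + 0^{3}\right)^{2} = \left(-122 + 0\right)^{2} = \left(-122\right)^{2} = 14884$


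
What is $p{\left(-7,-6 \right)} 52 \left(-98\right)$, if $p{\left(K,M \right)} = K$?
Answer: $35672$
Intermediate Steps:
$p{\left(-7,-6 \right)} 52 \left(-98\right) = \left(-7\right) 52 \left(-98\right) = \left(-364\right) \left(-98\right) = 35672$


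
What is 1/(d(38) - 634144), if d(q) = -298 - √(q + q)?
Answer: -317221/201258325644 + √19/201258325644 ≈ -1.5762e-6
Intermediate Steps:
d(q) = -298 - √2*√q (d(q) = -298 - √(2*q) = -298 - √2*√q)
1/(d(38) - 634144) = 1/((-298 - √2*√38) - 634144) = 1/((-298 - 2*√19) - 634144) = 1/(-634442 - 2*√19)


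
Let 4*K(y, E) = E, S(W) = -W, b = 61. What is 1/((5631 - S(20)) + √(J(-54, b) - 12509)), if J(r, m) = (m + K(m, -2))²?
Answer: 22604/127770599 - 2*I*√35395/127770599 ≈ 0.00017691 - 2.9449e-6*I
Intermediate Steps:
K(y, E) = E/4
J(r, m) = (-½ + m)² (J(r, m) = (m + (¼)*(-2))² = (m - ½)² = (-½ + m)²)
1/((5631 - S(20)) + √(J(-54, b) - 12509)) = 1/((5631 - (-1)*20) + √((-1 + 2*61)²/4 - 12509)) = 1/((5631 - 1*(-20)) + √((-1 + 122)²/4 - 12509)) = 1/((5631 + 20) + √((¼)*121² - 12509)) = 1/(5651 + √((¼)*14641 - 12509)) = 1/(5651 + √(14641/4 - 12509)) = 1/(5651 + √(-35395/4)) = 1/(5651 + I*√35395/2)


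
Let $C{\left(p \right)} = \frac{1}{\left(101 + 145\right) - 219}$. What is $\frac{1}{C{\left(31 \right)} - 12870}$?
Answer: $- \frac{27}{347489} \approx -7.77 \cdot 10^{-5}$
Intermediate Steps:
$C{\left(p \right)} = \frac{1}{27}$ ($C{\left(p \right)} = \frac{1}{246 - 219} = \frac{1}{27}$)
$\frac{1}{C{\left(31 \right)} - 12870} = \frac{1}{\frac{1}{27} - 12870} = \frac{1}{- \frac{347489}{27}} = - \frac{27}{347489}$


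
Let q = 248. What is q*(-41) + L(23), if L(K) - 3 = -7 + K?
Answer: -10149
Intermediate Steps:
L(K) = -4 + K (L(K) = 3 + (-7 + K) = -4 + K)
q*(-41) + L(23) = 248*(-41) + (-4 + 23) = -10168 + 19 = -10149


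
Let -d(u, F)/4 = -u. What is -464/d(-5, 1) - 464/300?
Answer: 1624/75 ≈ 21.653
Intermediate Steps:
d(u, F) = 4*u (d(u, F) = -(-4)*u = 4*u)
-464/d(-5, 1) - 464/300 = -464/(4*(-5)) - 464/300 = -464/(-20) - 464*1/300 = -464*(-1/20) - 116/75 = 116/5 - 116/75 = 1624/75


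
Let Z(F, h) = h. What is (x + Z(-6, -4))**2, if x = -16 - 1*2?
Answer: 484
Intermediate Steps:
x = -18 (x = -16 - 2 = -18)
(x + Z(-6, -4))**2 = (-18 - 4)**2 = (-22)**2 = 484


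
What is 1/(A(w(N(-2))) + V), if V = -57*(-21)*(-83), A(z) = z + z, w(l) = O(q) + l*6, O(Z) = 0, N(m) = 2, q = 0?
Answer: -1/99327 ≈ -1.0068e-5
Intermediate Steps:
w(l) = 6*l (w(l) = 0 + l*6 = 0 + 6*l = 6*l)
A(z) = 2*z
V = -99351 (V = 1197*(-83) = -99351)
1/(A(w(N(-2))) + V) = 1/(2*(6*2) - 99351) = 1/(2*12 - 99351) = 1/(24 - 99351) = 1/(-99327) = -1/99327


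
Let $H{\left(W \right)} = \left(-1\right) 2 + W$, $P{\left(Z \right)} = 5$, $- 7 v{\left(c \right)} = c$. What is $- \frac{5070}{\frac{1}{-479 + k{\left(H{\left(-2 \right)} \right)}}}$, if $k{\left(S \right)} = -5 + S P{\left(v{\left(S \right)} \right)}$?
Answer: $2555280$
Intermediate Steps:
$v{\left(c \right)} = - \frac{c}{7}$
$H{\left(W \right)} = -2 + W$
$k{\left(S \right)} = -5 + 5 S$ ($k{\left(S \right)} = -5 + S 5 = -5 + 5 S$)
$- \frac{5070}{\frac{1}{-479 + k{\left(H{\left(-2 \right)} \right)}}} = - \frac{5070}{\frac{1}{-479 + \left(-5 + 5 \left(-2 - 2\right)\right)}} = - \frac{5070}{\frac{1}{-479 + \left(-5 + 5 \left(-4\right)\right)}} = - \frac{5070}{\frac{1}{-479 - 25}} = - \frac{5070}{\frac{1}{-504}} = - \frac{5070}{- \frac{1}{504}} = \left(-5070\right) \left(-504\right) = 2555280$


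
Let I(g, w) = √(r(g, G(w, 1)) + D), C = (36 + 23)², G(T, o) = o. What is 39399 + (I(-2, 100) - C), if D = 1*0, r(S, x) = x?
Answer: 35919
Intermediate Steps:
D = 0
C = 3481 (C = 59² = 3481)
I(g, w) = 1 (I(g, w) = √(1 + 0) = √1 = 1)
39399 + (I(-2, 100) - C) = 39399 + (1 - 1*3481) = 39399 + (1 - 3481) = 39399 - 3480 = 35919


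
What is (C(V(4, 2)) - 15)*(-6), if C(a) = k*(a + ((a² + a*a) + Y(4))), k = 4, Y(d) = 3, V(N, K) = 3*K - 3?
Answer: -486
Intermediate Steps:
V(N, K) = -3 + 3*K
C(a) = 12 + 4*a + 8*a² (C(a) = 4*(a + ((a² + a*a) + 3)) = 4*(a + ((a² + a²) + 3)) = 4*(a + (2*a² + 3)) = 4*(a + (3 + 2*a²)) = 4*(3 + a + 2*a²) = 12 + 4*a + 8*a²)
(C(V(4, 2)) - 15)*(-6) = ((12 + 4*(-3 + 3*2) + 8*(-3 + 3*2)²) - 15)*(-6) = ((12 + 4*(-3 + 6) + 8*(-3 + 6)²) - 15)*(-6) = ((12 + 4*3 + 8*3²) - 15)*(-6) = ((12 + 12 + 8*9) - 15)*(-6) = ((12 + 12 + 72) - 15)*(-6) = (96 - 15)*(-6) = 81*(-6) = -486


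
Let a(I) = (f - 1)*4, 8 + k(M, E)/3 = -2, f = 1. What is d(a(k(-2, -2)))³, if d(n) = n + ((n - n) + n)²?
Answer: 0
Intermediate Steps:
k(M, E) = -30 (k(M, E) = -24 + 3*(-2) = -24 - 6 = -30)
a(I) = 0 (a(I) = (1 - 1)*4 = 0*4 = 0)
d(n) = n + n² (d(n) = n + (0 + n)² = n + n²)
d(a(k(-2, -2)))³ = (0*(1 + 0))³ = (0*1)³ = 0³ = 0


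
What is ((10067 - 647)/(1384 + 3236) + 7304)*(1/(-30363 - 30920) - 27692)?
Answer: -86790934453355/428981 ≈ -2.0232e+8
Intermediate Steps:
((10067 - 647)/(1384 + 3236) + 7304)*(1/(-30363 - 30920) - 27692) = (9420/4620 + 7304)*(1/(-61283) - 27692) = (9420*(1/4620) + 7304)*(-1/61283 - 27692) = (157/77 + 7304)*(-1697048837/61283) = (562565/77)*(-1697048837/61283) = -86790934453355/428981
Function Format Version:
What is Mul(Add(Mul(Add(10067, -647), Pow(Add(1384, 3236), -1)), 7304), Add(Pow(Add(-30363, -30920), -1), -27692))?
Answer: Rational(-86790934453355, 428981) ≈ -2.0232e+8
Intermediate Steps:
Mul(Add(Mul(Add(10067, -647), Pow(Add(1384, 3236), -1)), 7304), Add(Pow(Add(-30363, -30920), -1), -27692)) = Mul(Add(Mul(9420, Pow(4620, -1)), 7304), Add(Pow(-61283, -1), -27692)) = Mul(Add(Mul(9420, Rational(1, 4620)), 7304), Add(Rational(-1, 61283), -27692)) = Mul(Add(Rational(157, 77), 7304), Rational(-1697048837, 61283)) = Mul(Rational(562565, 77), Rational(-1697048837, 61283)) = Rational(-86790934453355, 428981)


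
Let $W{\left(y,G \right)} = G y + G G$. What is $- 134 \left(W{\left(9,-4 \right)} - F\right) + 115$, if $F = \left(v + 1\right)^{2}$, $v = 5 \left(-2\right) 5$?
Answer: $324529$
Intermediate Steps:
$v = -50$ ($v = \left(-10\right) 5 = -50$)
$W{\left(y,G \right)} = G^{2} + G y$ ($W{\left(y,G \right)} = G y + G^{2} = G^{2} + G y$)
$F = 2401$ ($F = \left(-50 + 1\right)^{2} = \left(-49\right)^{2} = 2401$)
$- 134 \left(W{\left(9,-4 \right)} - F\right) + 115 = - 134 \left(- 4 \left(-4 + 9\right) - 2401\right) + 115 = - 134 \left(\left(-4\right) 5 - 2401\right) + 115 = - 134 \left(-20 - 2401\right) + 115 = \left(-134\right) \left(-2421\right) + 115 = 324414 + 115 = 324529$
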